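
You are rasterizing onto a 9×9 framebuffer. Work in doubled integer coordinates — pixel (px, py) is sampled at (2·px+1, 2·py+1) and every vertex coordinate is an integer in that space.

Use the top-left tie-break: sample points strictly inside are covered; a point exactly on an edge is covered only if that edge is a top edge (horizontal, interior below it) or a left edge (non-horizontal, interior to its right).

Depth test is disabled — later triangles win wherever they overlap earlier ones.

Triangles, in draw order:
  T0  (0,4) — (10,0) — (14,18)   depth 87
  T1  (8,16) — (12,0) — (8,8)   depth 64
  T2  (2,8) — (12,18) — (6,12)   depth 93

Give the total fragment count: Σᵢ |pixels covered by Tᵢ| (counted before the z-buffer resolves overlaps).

T0:
  2·area = 196
  edge (0, 4)→(10, 0): d=(10,-4) top-left  bias=+0
  edge (10, 0)→(14, 18): d=(4,18) right/bottom  bias=-1
  edge (14, 18)→(0, 4): d=(-14,-14) top-left  bias=+0
    (4,0)@(9, 1): e=[6,22,168] → X
    (5,0)@(11, 1): e=[14,-14,196] → .
    (1,1)@(3, 3): e=[2,138,56] → X
    (2,1)@(5, 3): e=[10,102,84] → X
    (3,1)@(7, 3): e=[18,66,112] → X
    (5,1)@(11, 3): e=[34,-6,168] → .
    (0,2)@(1, 5): e=[14,182,0] → X  [on edge]
    (5,2)@(11, 5): e=[54,2,140] → X
    (6,2)@(13, 5): e=[62,-34,168] → .
    (0,3)@(1, 7): e=[34,190,-28] → .
    (1,3)@(3, 7): e=[42,154,0] → X  [on edge]
    (6,3)@(13, 7): e=[82,-26,140] → .
    (2,4)@(5, 9): e=[70,126,0] → X  [on edge]
    (3,5)@(7, 11): e=[98,98,0] → X  [on edge]
    (4,6)@(9, 13): e=[126,70,0] → X  [on edge]
    (5,7)@(11, 15): e=[154,42,0] → X  [on edge]
    (6,8)@(13, 17): e=[182,14,0] → X  [on edge]
  covered (28 px):
    . . . . X . . . .
    . X X X X . . . .
    X X X X X X . . .
    . X X X X X . . .
    . . X X X X . . .
    . . . X X X . . .
    . . . . X X . . .
    . . . . . X X . .
    . . . . . . X . .
T1:
  2·area = 32  (B↔C swapped to make it positive)
  edge (8, 16)→(8, 8): d=(0,-8) top-left  bias=+0
  edge (8, 8)→(12, 0): d=(4,-8) top-left  bias=+0
  edge (12, 0)→(8, 16): d=(-4,16) right/bottom  bias=-1
    (5,1)@(11, 3): e=[24,4,4] → X
    (6,1)@(13, 3): e=[40,20,-28] → .
    (5,2)@(11, 5): e=[24,12,-4] → .
    (4,3)@(9, 7): e=[8,4,20] → X
    (5,3)@(11, 7): e=[24,20,-12] → .
    (4,4)@(9, 9): e=[8,12,12] → X
    (5,4)@(11, 9): e=[24,28,-20] → .
    (4,5)@(9, 11): e=[8,20,4] → X
    (5,5)@(11, 11): e=[24,36,-28] → .
    (4,6)@(9, 13): e=[8,28,-4] → .
  covered (4 px):
    . . . . . . . . .
    . . . . . X . . .
    . . . . . . . . .
    . . . . X . . . .
    . . . . X . . . .
    . . . . X . . . .
    . . . . . . . . .
    . . . . . . . . .
    . . . . . . . . .
T2:
  degenerate (2·area = 0) — covers nothing

Result: 32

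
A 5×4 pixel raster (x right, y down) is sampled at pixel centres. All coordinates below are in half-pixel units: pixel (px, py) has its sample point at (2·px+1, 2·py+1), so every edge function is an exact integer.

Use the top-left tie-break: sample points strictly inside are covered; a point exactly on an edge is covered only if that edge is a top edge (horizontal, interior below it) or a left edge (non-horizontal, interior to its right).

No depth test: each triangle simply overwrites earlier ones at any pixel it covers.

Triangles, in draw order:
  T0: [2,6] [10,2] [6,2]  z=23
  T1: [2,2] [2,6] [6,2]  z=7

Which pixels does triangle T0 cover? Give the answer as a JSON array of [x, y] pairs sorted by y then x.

T0:
  2·area = 16  (B↔C swapped to make it positive)
  edge (2, 6)→(6, 2): d=(4,-4) top-left  bias=+0
  edge (6, 2)→(10, 2): d=(4,0) top-left  bias=+0
  edge (10, 2)→(2, 6): d=(-8,4) right/bottom  bias=-1
    (3,0)@(7, 1): e=[0,-4,20] → ·  [on edge]
    (2,1)@(5, 3): e=[0,4,12] → #  [on edge]
    (3,1)@(7, 3): e=[8,4,4] → #
    (4,1)@(9, 3): e=[16,4,-4] → ·
    (1,2)@(3, 5): e=[0,12,4] → #  [on edge]
    (2,2)@(5, 5): e=[8,12,-4] → ·
    (3,2)@(7, 5): e=[16,12,-12] → ·
    (0,3)@(1, 7): e=[0,20,-4] → ·  [on edge]
    (1,3)@(3, 7): e=[8,20,-12] → ·
  covered (3 px):
    · · · · ·
    · · # # ·
    · # · · ·
    · · · · ·
T1:
  2·area = 16  (B↔C swapped to make it positive)
  edge (2, 2)→(6, 2): d=(4,0) top-left  bias=+0
  edge (6, 2)→(2, 6): d=(-4,4) right/bottom  bias=-1
  edge (2, 6)→(2, 2): d=(0,-4) top-left  bias=+0
    (3,0)@(7, 1): e=[-4,0,20] → ·  [on edge]
    (1,1)@(3, 3): e=[4,8,4] → #
    (2,1)@(5, 3): e=[4,0,12] → ·  [on edge]
    (1,2)@(3, 5): e=[12,0,4] → ·  [on edge]
    (0,3)@(1, 7): e=[20,0,-4] → ·  [on edge]
  covered (1 px):
    · · · · ·
    · # · · ·
    · · · · ·
    · · · · ·

Answer: [[2,1],[3,1],[1,2]]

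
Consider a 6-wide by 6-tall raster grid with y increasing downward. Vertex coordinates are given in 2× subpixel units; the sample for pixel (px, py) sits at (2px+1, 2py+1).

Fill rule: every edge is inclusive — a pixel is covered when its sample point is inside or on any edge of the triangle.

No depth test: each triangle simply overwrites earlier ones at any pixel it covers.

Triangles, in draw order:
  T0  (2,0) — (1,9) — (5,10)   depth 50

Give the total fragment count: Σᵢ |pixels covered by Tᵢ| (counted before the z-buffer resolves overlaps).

T0:
  2·area = 37  (B↔C swapped to make it positive)
  edge (2, 0)→(5, 10): d=(3,10) inclusive
  edge (5, 10)→(1, 9): d=(-4,-1) inclusive
  edge (1, 9)→(2, 0): d=(1,-9) inclusive
    (1,2)@(3, 5): e=[5,18,14] → X
    (2,2)@(5, 5): e=[-15,20,32] → .
    (1,3)@(3, 7): e=[11,10,16] → X
    (2,3)@(5, 7): e=[-9,12,34] → .
    (0,4)@(1, 9): e=[37,0,0] → X  [on edge]
    (2,4)@(5, 9): e=[-3,4,36] → .
    (0,5)@(1, 11): e=[43,-8,2] → .
    (1,5)@(3, 11): e=[23,-6,20] → .
    (4,5)@(9, 11): e=[-37,0,74] → .  [on edge]
  covered (4 px):
    . . . . . .
    . . . . . .
    . X . . . .
    . X . . . .
    X X . . . .
    . . . . . .

Result: 4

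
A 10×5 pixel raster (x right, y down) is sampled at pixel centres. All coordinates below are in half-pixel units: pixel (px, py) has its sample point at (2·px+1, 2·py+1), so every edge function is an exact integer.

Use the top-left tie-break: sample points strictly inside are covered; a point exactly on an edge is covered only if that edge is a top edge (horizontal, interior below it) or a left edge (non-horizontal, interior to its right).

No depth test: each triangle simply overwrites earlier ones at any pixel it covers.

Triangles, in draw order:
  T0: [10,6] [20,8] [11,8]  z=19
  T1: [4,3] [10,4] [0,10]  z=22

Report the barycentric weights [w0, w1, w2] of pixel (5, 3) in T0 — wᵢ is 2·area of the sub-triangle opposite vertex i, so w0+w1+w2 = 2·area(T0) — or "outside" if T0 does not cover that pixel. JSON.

T0:
  2·area = 18
  edge (10, 6)→(20, 8): d=(10,2) right/bottom  bias=-1
  edge (20, 8)→(11, 8): d=(-9,0) right/bottom  bias=-1
  edge (11, 8)→(10, 6): d=(-1,-2) top-left  bias=+0
    (2,2)@(5, 5): e=[0,27,-9] → .  [on edge]
    (5,3)@(11, 7): e=[8,9,1] → X
    (6,3)@(13, 7): e=[4,9,5] → X
    (7,3)@(15, 7): e=[0,9,9] → .  [on edge]
    (5,4)@(11, 9): e=[28,-9,-1] → .
    (6,4)@(13, 9): e=[24,-9,3] → .
  covered (2 px):
    . . . . . . . . . .
    . . . . . . . . . .
    . . . . . . . . . .
    . . . . . X X . . .
    . . . . . . . . . .
T1:
  2·area = 46
  edge (4, 3)→(10, 4): d=(6,1) right/bottom  bias=-1
  edge (10, 4)→(0, 10): d=(-10,6) right/bottom  bias=-1
  edge (0, 10)→(4, 3): d=(4,-7) top-left  bias=+0
    (7,0)@(15, 1): e=[-23,0,69] → .  [on edge]
    (1,2)@(3, 5): e=[13,32,1] → X
    (2,2)@(5, 5): e=[11,20,15] → X
    (3,2)@(7, 5): e=[9,8,29] → X
    (4,2)@(9, 5): e=[7,-4,43] → .
    (1,3)@(3, 7): e=[25,12,9] → X
    (2,3)@(5, 7): e=[23,0,23] → .  [on edge]
    (3,3)@(7, 7): e=[21,-12,37] → .
    (0,4)@(1, 9): e=[39,4,3] → X
    (1,4)@(3, 9): e=[37,-8,17] → .
  covered (5 px):
    . . . . . . . . . .
    . . . . . . . . . .
    . X X X . . . . . .
    . X . . . . . . . .
    X . . . . . . . . .

Answer: [9,1,8]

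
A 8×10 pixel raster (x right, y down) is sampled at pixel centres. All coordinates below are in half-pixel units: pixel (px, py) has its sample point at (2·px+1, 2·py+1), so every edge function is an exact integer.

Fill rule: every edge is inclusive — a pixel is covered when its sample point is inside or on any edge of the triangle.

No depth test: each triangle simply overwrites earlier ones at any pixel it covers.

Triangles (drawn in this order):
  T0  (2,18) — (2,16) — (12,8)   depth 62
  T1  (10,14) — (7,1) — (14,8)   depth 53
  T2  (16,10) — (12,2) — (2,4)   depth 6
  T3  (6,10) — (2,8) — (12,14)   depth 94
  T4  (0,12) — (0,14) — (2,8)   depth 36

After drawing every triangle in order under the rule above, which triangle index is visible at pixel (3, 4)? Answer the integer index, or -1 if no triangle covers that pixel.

T0:
  2·area = 20
  edge (2, 18)→(2, 16): d=(0,-2) inclusive
  edge (2, 16)→(12, 8): d=(10,-8) inclusive
  edge (12, 8)→(2, 18): d=(-10,10) inclusive
    (7,2)@(15, 5): e=[26,-6,0] → ·  [on edge]
    (6,3)@(13, 7): e=[22,-2,0] → ·  [on edge]
    (5,4)@(11, 9): e=[18,2,0] → #  [on edge]
    (6,4)@(13, 9): e=[22,18,-20] → ·
    (4,5)@(9, 11): e=[14,6,0] → #  [on edge]
    (5,5)@(11, 11): e=[18,22,-20] → ·
    (3,6)@(7, 13): e=[10,10,0] → #  [on edge]
    (4,6)@(9, 13): e=[14,26,-20] → ·
    (2,7)@(5, 15): e=[6,14,0] → #  [on edge]
    (3,7)@(7, 15): e=[10,30,-20] → ·
    (1,8)@(3, 17): e=[2,18,0] → #  [on edge]
    (2,8)@(5, 17): e=[6,34,-20] → ·
    (0,9)@(1, 19): e=[-2,22,0] → ·  [on edge]
  covered (5 px):
    · · · · · · · ·
    · · · · · · · ·
    · · · · · · · ·
    · · · · · · · ·
    · · · · · # · ·
    · · · · # · · ·
    · · · # · · · ·
    · · # · · · · ·
    · # · · · · · ·
    · · · · · · · ·
T1:
  2·area = 70
  edge (10, 14)→(7, 1): d=(-3,-13) inclusive
  edge (7, 1)→(14, 8): d=(7,7) inclusive
  edge (14, 8)→(10, 14): d=(-4,6) inclusive
    (3,0)@(7, 1): e=[0,0,70] → #  [on edge]
    (4,0)@(9, 1): e=[26,-14,58] → ·
    (3,1)@(7, 3): e=[-6,14,62] → ·
    (4,1)@(9, 3): e=[20,0,50] → #  [on edge]
    (5,1)@(11, 3): e=[46,-14,38] → ·
    (4,2)@(9, 5): e=[14,14,42] → #
    (5,2)@(11, 5): e=[40,0,30] → #  [on edge]
    (6,2)@(13, 5): e=[66,-14,18] → ·
    (4,3)@(9, 7): e=[8,28,34] → #
    (6,3)@(13, 7): e=[60,0,10] → #  [on edge]
    (7,3)@(15, 7): e=[86,-14,-2] → ·
    (4,4)@(9, 9): e=[2,42,26] → #
    (7,4)@(15, 9): e=[80,0,-10] → ·  [on edge]
  covered (11 px):
    · · · # · · · ·
    · · · · # · · ·
    · · · · # # · ·
    · · · · # # # ·
    · · · · # # # ·
    · · · · · # · ·
    · · · · · · · ·
    · · · · · · · ·
    · · · · · · · ·
    · · · · · · · ·
T2:
  2·area = 88  (B↔C swapped to make it positive)
  edge (16, 10)→(2, 4): d=(-14,-6) inclusive
  edge (2, 4)→(12, 2): d=(10,-2) inclusive
  edge (12, 2)→(16, 10): d=(4,8) inclusive
    (3,1)@(7, 3): e=[44,0,44] → #  [on edge]
    (4,1)@(9, 3): e=[56,4,28] → #
    (5,1)@(11, 3): e=[68,8,12] → #
    (6,1)@(13, 3): e=[80,12,-4] → ·
    (2,2)@(5, 5): e=[4,16,68] → #
    (6,2)@(13, 5): e=[52,32,4] → #
    (7,2)@(15, 5): e=[64,36,-12] → ·
    (2,3)@(5, 7): e=[-24,36,76] → ·
    (3,3)@(7, 7): e=[-12,40,60] → ·
    (4,3)@(9, 7): e=[0,44,44] → #  [on edge]
    (7,3)@(15, 7): e=[36,56,-4] → ·
    (4,4)@(9, 9): e=[-28,64,52] → ·
  covered (12 px):
    · · · · · · · ·
    · · · # # # · ·
    · · # # # # # ·
    · · · · # # # ·
    · · · · · · · #
    · · · · · · · ·
    · · · · · · · ·
    · · · · · · · ·
    · · · · · · · ·
    · · · · · · · ·
T3:
  2·area = 4  (B↔C swapped to make it positive)
  edge (6, 10)→(12, 14): d=(6,4) inclusive
  edge (12, 14)→(2, 8): d=(-10,-6) inclusive
  edge (2, 8)→(6, 10): d=(4,2) inclusive
    (3,5)@(7, 11): e=[2,0,2] → #  [on edge]
    (4,5)@(9, 11): e=[-6,12,-2] → ·
    (3,6)@(7, 13): e=[14,-20,10] → ·
  covered (1 px):
    · · · · · · · ·
    · · · · · · · ·
    · · · · · · · ·
    · · · · · · · ·
    · · · · · · · ·
    · · · # · · · ·
    · · · · · · · ·
    · · · · · · · ·
    · · · · · · · ·
    · · · · · · · ·
T4:
  2·area = 4  (B↔C swapped to make it positive)
  edge (0, 12)→(2, 8): d=(2,-4) inclusive
  edge (2, 8)→(0, 14): d=(-2,6) inclusive
  edge (0, 14)→(0, 12): d=(0,-2) inclusive
    (1,2)@(3, 5): e=[-2,0,6] → ·  [on edge]
    (0,5)@(1, 11): e=[2,0,2] → #  [on edge]
    (1,5)@(3, 11): e=[10,-12,6] → ·
    (0,6)@(1, 13): e=[6,-4,2] → ·
  covered (1 px):
    · · · · · · · ·
    · · · · · · · ·
    · · · · · · · ·
    · · · · · · · ·
    · · · · · · · ·
    # · · · · · · ·
    · · · · · · · ·
    · · · · · · · ·
    · · · · · · · ·
    · · · · · · · ·

Z-buffer (winner per pixel, '.' = empty):
  . . . 1 . . . .
  . . . 2 2 2 . .
  . . 2 2 2 2 2 .
  . . . . 2 2 2 .
  . . . . 1 1 1 2
  4 . . 3 0 1 . .
  . . . 0 . . . .
  . . 0 . . . . .
  . 0 . . . . . .
  . . . . . . . .

Result: -1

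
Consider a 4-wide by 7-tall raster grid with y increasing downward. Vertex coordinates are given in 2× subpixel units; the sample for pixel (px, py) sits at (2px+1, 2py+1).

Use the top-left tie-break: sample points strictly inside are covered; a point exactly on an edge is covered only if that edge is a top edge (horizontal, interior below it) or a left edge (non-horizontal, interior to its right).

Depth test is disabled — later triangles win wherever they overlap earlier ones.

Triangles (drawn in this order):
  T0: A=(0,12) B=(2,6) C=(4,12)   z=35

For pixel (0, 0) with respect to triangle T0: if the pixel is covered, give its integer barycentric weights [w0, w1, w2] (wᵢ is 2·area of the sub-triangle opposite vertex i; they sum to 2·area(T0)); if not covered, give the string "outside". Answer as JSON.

T0:
  2·area = 24
  edge (0, 12)→(2, 6): d=(2,-6) top-left  bias=+0
  edge (2, 6)→(4, 12): d=(2,6) right/bottom  bias=-1
  edge (4, 12)→(0, 12): d=(-4,0) right/bottom  bias=-1
    (0,1)@(1, 3): e=[-12,0,36] → .  [on edge]
    (1,1)@(3, 3): e=[0,-12,36] → .  [on edge]
    (0,4)@(1, 9): e=[0,12,12] → X  [on edge]
    (1,4)@(3, 9): e=[12,0,12] → .  [on edge]
    (0,5)@(1, 11): e=[4,16,4] → X
    (1,5)@(3, 11): e=[16,4,4] → X
    (2,5)@(5, 11): e=[28,-8,4] → .
    (0,6)@(1, 13): e=[8,20,-4] → .
    (1,6)@(3, 13): e=[20,8,-4] → .
  covered (3 px):
    . . . .
    . . . .
    . . . .
    . . . .
    X . . .
    X X . .
    . . . .

Result: "outside"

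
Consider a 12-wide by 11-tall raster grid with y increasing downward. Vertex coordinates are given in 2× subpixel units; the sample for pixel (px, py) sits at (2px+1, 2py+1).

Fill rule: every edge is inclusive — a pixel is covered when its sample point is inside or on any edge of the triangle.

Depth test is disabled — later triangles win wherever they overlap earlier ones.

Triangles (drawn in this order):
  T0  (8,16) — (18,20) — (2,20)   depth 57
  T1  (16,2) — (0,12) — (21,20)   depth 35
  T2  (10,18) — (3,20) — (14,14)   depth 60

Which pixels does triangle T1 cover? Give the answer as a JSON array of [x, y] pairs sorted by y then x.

T0:
  2·area = 64
  edge (8, 16)→(18, 20): d=(10,4) inclusive
  edge (18, 20)→(2, 20): d=(-16,0) inclusive
  edge (2, 20)→(8, 16): d=(6,-4) inclusive
    (3,8)@(7, 17): e=[14,48,2] → #
    (4,8)@(9, 17): e=[6,48,10] → #
    (5,8)@(11, 17): e=[-2,48,18] → ·
    (2,9)@(5, 19): e=[42,16,6] → #
    (5,9)@(11, 19): e=[18,16,30] → #
    (6,9)@(13, 19): e=[10,16,38] → #
    (7,9)@(15, 19): e=[2,16,46] → #
    (8,9)@(17, 19): e=[-6,16,54] → ·
    (2,10)@(5, 21): e=[62,-16,18] → ·
    (3,10)@(7, 21): e=[54,-16,26] → ·
    (4,10)@(9, 21): e=[46,-16,34] → ·
    (5,10)@(11, 21): e=[38,-16,42] → ·
  covered (8 px):
    · · · · · · · · · · · ·
    · · · · · · · · · · · ·
    · · · · · · · · · · · ·
    · · · · · · · · · · · ·
    · · · · · · · · · · · ·
    · · · · · · · · · · · ·
    · · · · · · · · · · · ·
    · · · · · · · · · · · ·
    · · · # # · · · · · · ·
    · · # # # # # # · · · ·
    · · · · · · · · · · · ·
T1:
  2·area = 338  (B↔C swapped to make it positive)
  edge (16, 2)→(21, 20): d=(5,18) inclusive
  edge (21, 20)→(0, 12): d=(-21,-8) inclusive
  edge (0, 12)→(16, 2): d=(16,-10) inclusive
    (7,1)@(15, 3): e=[23,309,6] → #
    (8,1)@(17, 3): e=[-13,325,26] → ·
    (6,2)@(13, 5): e=[69,251,18] → #
    (8,2)@(17, 5): e=[-3,283,58] → ·
    (4,3)@(9, 7): e=[151,177,10] → #
    (5,3)@(11, 7): e=[115,193,30] → #
    (8,3)@(17, 7): e=[7,241,90] → #
    (9,3)@(19, 7): e=[-29,257,110] → ·
    (2,4)@(5, 9): e=[233,103,2] → #
    (3,4)@(7, 9): e=[197,119,22] → #
    (9,4)@(19, 9): e=[-19,215,142] → ·
    (1,5)@(3, 11): e=[279,45,14] → #
  covered (42 px):
    · · · · · · · · · · · ·
    · · · · · · · # · · · ·
    · · · · · · # # · · · ·
    · · · · # # # # # · · ·
    · · # # # # # # # · · ·
    · # # # # # # # # · · ·
    · # # # # # # # # # · ·
    · · · · # # # # # # · ·
    · · · · · · · # # # · ·
    · · · · · · · · · # · ·
    · · · · · · · · · · · ·
T2:
  2·area = 20
  edge (10, 18)→(3, 20): d=(-7,2) inclusive
  edge (3, 20)→(14, 14): d=(11,-6) inclusive
  edge (14, 14)→(10, 18): d=(-4,4) inclusive
    (11,2)@(23, 5): e=[65,-45,0] → ·  [on edge]
    (10,3)@(21, 7): e=[55,-35,0] → ·  [on edge]
    (9,4)@(19, 9): e=[45,-25,0] → ·  [on edge]
    (8,5)@(17, 11): e=[35,-15,0] → ·  [on edge]
    (7,6)@(15, 13): e=[25,-5,0] → ·  [on edge]
    (6,7)@(13, 15): e=[15,5,0] → #  [on edge]
    (7,7)@(15, 15): e=[11,17,-8] → ·
    (4,8)@(9, 17): e=[9,3,8] → #
    (5,8)@(11, 17): e=[5,15,0] → #  [on edge]
    (6,8)@(13, 17): e=[1,27,-8] → ·
    (2,9)@(5, 19): e=[3,1,16] → #
    (3,9)@(7, 19): e=[-1,13,8] → ·
    (4,9)@(9, 19): e=[-5,25,0] → ·  [on edge]
    (3,10)@(7, 21): e=[-15,35,0] → ·  [on edge]
  covered (4 px):
    · · · · · · · · · · · ·
    · · · · · · · · · · · ·
    · · · · · · · · · · · ·
    · · · · · · · · · · · ·
    · · · · · · · · · · · ·
    · · · · · · · · · · · ·
    · · · · · · · · · · · ·
    · · · · · · # · · · · ·
    · · · · # # · · · · · ·
    · · # · · · · · · · · ·
    · · · · · · · · · · · ·

Result: [[7,1],[6,2],[7,2],[4,3],[5,3],[6,3],[7,3],[8,3],[2,4],[3,4],[4,4],[5,4],[6,4],[7,4],[8,4],[1,5],[2,5],[3,5],[4,5],[5,5],[6,5],[7,5],[8,5],[1,6],[2,6],[3,6],[4,6],[5,6],[6,6],[7,6],[8,6],[9,6],[4,7],[5,7],[6,7],[7,7],[8,7],[9,7],[7,8],[8,8],[9,8],[9,9]]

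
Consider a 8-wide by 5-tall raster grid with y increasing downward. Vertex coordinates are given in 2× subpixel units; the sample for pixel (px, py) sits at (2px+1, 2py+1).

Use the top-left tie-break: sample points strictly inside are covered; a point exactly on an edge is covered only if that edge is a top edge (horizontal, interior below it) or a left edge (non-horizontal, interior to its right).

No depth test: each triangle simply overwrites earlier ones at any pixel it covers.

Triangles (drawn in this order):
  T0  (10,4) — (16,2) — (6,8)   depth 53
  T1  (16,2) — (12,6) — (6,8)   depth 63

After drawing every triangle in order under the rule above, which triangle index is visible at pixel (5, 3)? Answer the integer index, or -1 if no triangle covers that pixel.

T0:
  2·area = 16
  edge (10, 4)→(16, 2): d=(6,-2) top-left  bias=+0
  edge (16, 2)→(6, 8): d=(-10,6) right/bottom  bias=-1
  edge (6, 8)→(10, 4): d=(4,-4) top-left  bias=+0
    (6,0)@(13, 1): e=[-12,28,0] → ·  [on edge]
    (5,1)@(11, 3): e=[-4,20,0] → ·  [on edge]
    (6,1)@(13, 3): e=[0,8,8] → █  [on edge]
    (7,1)@(15, 3): e=[4,-4,16] → ·
    (3,2)@(7, 5): e=[0,24,-8] → ·  [on edge]
    (4,2)@(9, 5): e=[4,12,0] → █  [on edge]
    (5,2)@(11, 5): e=[8,0,8] → ·  [on edge]
    (6,2)@(13, 5): e=[12,-12,16] → ·
    (0,3)@(1, 7): e=[0,40,-24] → ·  [on edge]
    (3,3)@(7, 7): e=[12,4,0] → █  [on edge]
    (4,3)@(9, 7): e=[16,-8,8] → ·
    (2,4)@(5, 9): e=[20,-4,0] → ·  [on edge]
  covered (3 px):
    · · · · · · · ·
    · · · · · · █ ·
    · · · · █ · · ·
    · · · █ · · · ·
    · · · · · · · ·
T1:
  2·area = 16
  edge (16, 2)→(12, 6): d=(-4,4) right/bottom  bias=-1
  edge (12, 6)→(6, 8): d=(-6,2) right/bottom  bias=-1
  edge (6, 8)→(16, 2): d=(10,-6) top-left  bias=+0
    (7,1)@(15, 3): e=[0,12,4] → ·  [on edge]
    (5,2)@(11, 5): e=[8,8,0] → █  [on edge]
    (6,2)@(13, 5): e=[0,4,12] → ·  [on edge]
    (7,2)@(15, 5): e=[-8,0,24] → ·  [on edge]
    (4,3)@(9, 7): e=[8,0,8] → ·  [on edge]
    (5,3)@(11, 7): e=[0,-4,20] → ·  [on edge]
    (1,4)@(3, 9): e=[24,0,-8] → ·  [on edge]
    (4,4)@(9, 9): e=[0,-12,28] → ·  [on edge]
  covered (1 px):
    · · · · · · · ·
    · · · · · · · ·
    · · · · · █ · ·
    · · · · · · · ·
    · · · · · · · ·

Z-buffer (winner per pixel, '.' = empty):
  . . . . . . . .
  . . . . . . 0 .
  . . . . 0 1 . .
  . . . 0 . . . .
  . . . . . . . .

Final: -1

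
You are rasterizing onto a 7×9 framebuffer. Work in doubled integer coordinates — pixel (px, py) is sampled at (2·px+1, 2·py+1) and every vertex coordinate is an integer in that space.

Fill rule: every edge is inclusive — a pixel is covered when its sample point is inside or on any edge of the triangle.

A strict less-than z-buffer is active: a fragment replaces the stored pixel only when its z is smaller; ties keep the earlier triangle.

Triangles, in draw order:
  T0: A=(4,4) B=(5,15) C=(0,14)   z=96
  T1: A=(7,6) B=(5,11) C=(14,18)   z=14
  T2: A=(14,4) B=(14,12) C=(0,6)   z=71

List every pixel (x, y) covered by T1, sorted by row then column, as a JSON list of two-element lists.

T0:
  2·area = 54
  edge (4, 4)→(5, 15): d=(1,11) inclusive
  edge (5, 15)→(0, 14): d=(-5,-1) inclusive
  edge (0, 14)→(4, 4): d=(4,-10) inclusive
    (1,3)@(3, 7): e=[14,38,2] → X
    (2,3)@(5, 7): e=[-8,40,22] → .
    (1,4)@(3, 9): e=[16,28,10] → X
    (2,4)@(5, 9): e=[-6,30,30] → .
    (1,5)@(3, 11): e=[18,18,18] → X
    (2,5)@(5, 11): e=[-4,20,38] → .
    (0,6)@(1, 13): e=[42,6,6] → X
    (2,6)@(5, 13): e=[-2,10,46] → .
    (0,7)@(1, 15): e=[44,-4,14] → .
    (1,7)@(3, 15): e=[22,-2,34] → .
    (2,7)@(5, 15): e=[0,0,54] → X  [on edge]
    (3,7)@(7, 15): e=[-22,2,74] → .
  covered (6 px):
    . . . . . . .
    . . . . . . .
    . . . . . . .
    . X . . . . .
    . X . . . . .
    . X . . . . .
    X X . . . . .
    . . X . . . .
    . . . . . . .
T1:
  2·area = 59  (B↔C swapped to make it positive)
  edge (7, 6)→(14, 18): d=(7,12) inclusive
  edge (14, 18)→(5, 11): d=(-9,-7) inclusive
  edge (5, 11)→(7, 6): d=(2,-5) inclusive
    (4,0)@(9, 1): e=[-59,118,0] → .  [on edge]
    (3,3)@(7, 7): e=[7,50,2] → X
    (4,3)@(9, 7): e=[-17,64,12] → .
    (3,4)@(7, 9): e=[21,32,6] → X
    (4,4)@(9, 9): e=[-3,46,16] → .
    (2,5)@(5, 11): e=[59,0,0] → X  [on edge]
    (4,5)@(9, 11): e=[11,28,20] → X
    (5,5)@(11, 11): e=[-13,42,30] → .
    (2,6)@(5, 13): e=[73,-18,4] → .
    (3,6)@(7, 13): e=[49,-4,14] → .
    (4,6)@(9, 13): e=[25,10,24] → X
    (5,6)@(11, 13): e=[1,24,34] → X
  covered (9 px):
    . . . . . . .
    . . . . . . .
    . . . . . . .
    . . . X . . .
    . . . X . . .
    . . X X X . .
    . . . . X X .
    . . . . . X .
    . . . . . . X
T2:
  2·area = 112
  edge (14, 4)→(14, 12): d=(0,8) inclusive
  edge (14, 12)→(0, 6): d=(-14,-6) inclusive
  edge (0, 6)→(14, 4): d=(14,-2) inclusive
    (3,2)@(7, 5): e=[56,56,0] → X  [on edge]
    (4,2)@(9, 5): e=[40,68,4] → X
    (5,2)@(11, 5): e=[24,80,8] → X
    (6,2)@(13, 5): e=[8,92,12] → X
    (1,3)@(3, 7): e=[88,4,20] → X
    (2,3)@(5, 7): e=[72,16,24] → X
    (1,4)@(3, 9): e=[88,-24,48] → .
    (2,4)@(5, 9): e=[72,-12,52] → .
    (3,4)@(7, 9): e=[56,0,56] → X  [on edge]
    (3,5)@(7, 11): e=[56,-28,84] → .
    (4,5)@(9, 11): e=[40,-16,88] → .
    (5,5)@(11, 11): e=[24,-4,92] → .
  covered (15 px):
    . . . . . . .
    . . . . . . .
    . . . X X X X
    . X X X X X X
    . . . X X X X
    . . . . . . X
    . . . . . . .
    . . . . . . .
    . . . . . . .

Final: [[3,3],[3,4],[2,5],[3,5],[4,5],[4,6],[5,6],[5,7],[6,8]]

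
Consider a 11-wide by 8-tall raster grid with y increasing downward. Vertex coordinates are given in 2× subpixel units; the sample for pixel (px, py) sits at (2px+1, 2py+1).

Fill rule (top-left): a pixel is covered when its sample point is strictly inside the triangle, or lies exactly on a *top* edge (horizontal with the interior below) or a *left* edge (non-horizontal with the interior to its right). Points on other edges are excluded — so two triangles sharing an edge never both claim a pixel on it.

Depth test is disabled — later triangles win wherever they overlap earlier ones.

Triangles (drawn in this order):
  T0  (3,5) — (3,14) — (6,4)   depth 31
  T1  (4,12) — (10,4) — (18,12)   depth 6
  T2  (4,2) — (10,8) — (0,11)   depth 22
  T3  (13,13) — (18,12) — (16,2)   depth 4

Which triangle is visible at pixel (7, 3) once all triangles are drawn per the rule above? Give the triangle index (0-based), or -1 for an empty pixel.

T0:
  2·area = 27  (B↔C swapped to make it positive)
  edge (3, 5)→(6, 4): d=(3,-1) top-left  bias=+0
  edge (6, 4)→(3, 14): d=(-3,10) right/bottom  bias=-1
  edge (3, 14)→(3, 5): d=(0,-9) top-left  bias=+0
    (1,0)@(3, 1): e=[-12,39,0] → ·  [on edge]
    (7,0)@(15, 1): e=[0,-81,108] → ·  [on edge]
    (1,1)@(3, 3): e=[-6,33,0] → ·  [on edge]
    (4,1)@(9, 3): e=[0,-27,54] → ·  [on edge]
    (1,2)@(3, 5): e=[0,27,0] → #  [on edge]
    (2,2)@(5, 5): e=[2,7,18] → #
    (3,2)@(7, 5): e=[4,-13,36] → ·
    (1,3)@(3, 7): e=[6,21,0] → #  [on edge]
    (3,3)@(7, 7): e=[10,-19,36] → ·
    (1,4)@(3, 9): e=[12,15,0] → #  [on edge]
    (2,4)@(5, 9): e=[14,-5,18] → ·
    (1,5)@(3, 11): e=[18,9,0] → #  [on edge]
    (1,6)@(3, 13): e=[24,3,0] → #  [on edge]
    (1,7)@(3, 15): e=[30,-3,0] → ·  [on edge]
  covered (7 px):
    · · · · · · · · · · ·
    · · · · · · · · · · ·
    · # # · · · · · · · ·
    · # # · · · · · · · ·
    · # · · · · · · · · ·
    · # · · · · · · · · ·
    · # · · · · · · · · ·
    · · · · · · · · · · ·
T1:
  2·area = 112
  edge (4, 12)→(10, 4): d=(6,-8) top-left  bias=+0
  edge (10, 4)→(18, 12): d=(8,8) right/bottom  bias=-1
  edge (18, 12)→(4, 12): d=(-14,0) right/bottom  bias=-1
    (3,0)@(7, 1): e=[-42,0,154] → ·  [on edge]
    (4,1)@(9, 3): e=[-14,0,126] → ·  [on edge]
    (5,2)@(11, 5): e=[14,0,98] → ·  [on edge]
    (4,3)@(9, 7): e=[10,32,70] → #
    (5,3)@(11, 7): e=[26,16,70] → #
    (6,3)@(13, 7): e=[42,0,70] → ·  [on edge]
    (3,4)@(7, 9): e=[6,64,42] → #
    (6,4)@(13, 9): e=[54,16,42] → #
    (7,4)@(15, 9): e=[70,0,42] → ·  [on edge]
    (2,5)@(5, 11): e=[2,96,14] → #
    (7,5)@(15, 11): e=[82,16,14] → #
    (8,5)@(17, 11): e=[98,0,14] → ·  [on edge]
    (9,6)@(19, 13): e=[126,0,-14] → ·  [on edge]
    (10,7)@(21, 15): e=[154,0,-42] → ·  [on edge]
  covered (12 px):
    · · · · · · · · · · ·
    · · · · · · · · · · ·
    · · · · · · · · · · ·
    · · · · # # · · · · ·
    · · · # # # # · · · ·
    · · # # # # # # · · ·
    · · · · · · · · · · ·
    · · · · · · · · · · ·
T2:
  2·area = 78
  edge (4, 2)→(10, 8): d=(6,6) right/bottom  bias=-1
  edge (10, 8)→(0, 11): d=(-10,3) right/bottom  bias=-1
  edge (0, 11)→(4, 2): d=(4,-9) top-left  bias=+0
    (1,0)@(3, 1): e=[0,91,-13] → ·  [on edge]
    (2,1)@(5, 3): e=[0,65,13] → ·  [on edge]
    (1,2)@(3, 5): e=[24,51,3] → #
    (2,2)@(5, 5): e=[12,45,21] → #
    (3,2)@(7, 5): e=[0,39,39] → ·  [on edge]
    (1,3)@(3, 7): e=[36,31,11] → #
    (3,3)@(7, 7): e=[12,19,47] → #
    (4,3)@(9, 7): e=[0,13,65] → ·  [on edge]
    (0,4)@(1, 9): e=[60,17,1] → #
    (3,4)@(7, 9): e=[24,-1,55] → ·
    (5,4)@(11, 9): e=[0,-13,91] → ·  [on edge]
    (0,5)@(1, 11): e=[72,-3,9] → ·
    (6,5)@(13, 11): e=[0,-39,117] → ·  [on edge]
    (7,6)@(15, 13): e=[0,-65,143] → ·  [on edge]
    (8,7)@(17, 15): e=[0,-91,169] → ·  [on edge]
  covered (8 px):
    · · · · · · · · · · ·
    · · · · · · · · · · ·
    · # # · · · · · · · ·
    · # # # · · · · · · ·
    # # # · · · · · · · ·
    · · · · · · · · · · ·
    · · · · · · · · · · ·
    · · · · · · · · · · ·
T3:
  2·area = 52  (B↔C swapped to make it positive)
  edge (13, 13)→(16, 2): d=(3,-11) top-left  bias=+0
  edge (16, 2)→(18, 12): d=(2,10) right/bottom  bias=-1
  edge (18, 12)→(13, 13): d=(-5,1) right/bottom  bias=-1
    (7,3)@(15, 7): e=[4,20,28] → #
    (8,3)@(17, 7): e=[26,0,26] → ·  [on edge]
    (7,4)@(15, 9): e=[10,24,18] → #
    (8,4)@(17, 9): e=[32,4,16] → #
    (9,4)@(19, 9): e=[54,-16,14] → ·
    (7,5)@(15, 11): e=[16,28,8] → #
    (9,5)@(19, 11): e=[60,-12,4] → ·
    (6,6)@(13, 13): e=[0,52,0] → ·  [on edge]
    (7,6)@(15, 13): e=[22,32,-2] → ·
    (8,6)@(17, 13): e=[44,12,-4] → ·
    (1,7)@(3, 15): e=[-104,156,0] → ·  [on edge]
  covered (5 px):
    · · · · · · · · · · ·
    · · · · · · · · · · ·
    · · · · · · · · · · ·
    · · · · · · · # · · ·
    · · · · · · · # # · ·
    · · · · · · · # # · ·
    · · · · · · · · · · ·
    · · · · · · · · · · ·

Z-buffer (winner per pixel, '.' = empty):
  . . . . . . . . . . .
  . . . . . . . . . . .
  . 2 2 . . . . . . . .
  . 2 2 2 1 1 . 3 . . .
  2 2 2 1 1 1 1 3 3 . .
  . 0 1 1 1 1 1 3 3 . .
  . 0 . . . . . . . . .
  . . . . . . . . . . .

Final: 3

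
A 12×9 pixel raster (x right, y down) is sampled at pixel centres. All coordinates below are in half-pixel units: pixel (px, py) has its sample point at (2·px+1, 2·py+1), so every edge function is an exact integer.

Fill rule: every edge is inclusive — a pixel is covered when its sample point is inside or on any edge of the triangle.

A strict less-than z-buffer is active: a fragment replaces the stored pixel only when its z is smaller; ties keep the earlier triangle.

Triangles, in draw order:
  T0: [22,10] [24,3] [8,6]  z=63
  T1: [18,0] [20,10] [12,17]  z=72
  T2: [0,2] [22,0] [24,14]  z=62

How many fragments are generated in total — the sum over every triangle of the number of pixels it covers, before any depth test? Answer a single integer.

T0:
  2·area = 106  (B↔C swapped to make it positive)
  edge (22, 10)→(8, 6): d=(-14,-4) inclusive
  edge (8, 6)→(24, 3): d=(16,-3) inclusive
  edge (24, 3)→(22, 10): d=(-2,7) inclusive
    (7,2)@(15, 5): e=[42,5,59] → █
    (8,2)@(17, 5): e=[50,11,45] → █
    (9,2)@(19, 5): e=[58,17,31] → █
    (10,2)@(21, 5): e=[66,23,17] → █
    (11,2)@(23, 5): e=[74,29,3] → █
    (6,3)@(13, 7): e=[6,31,69] → █
    (11,3)@(23, 7): e=[46,61,-1] → ·
    (6,4)@(13, 9): e=[-22,63,65] → ·
    (7,4)@(15, 9): e=[-14,69,51] → ·
    (8,4)@(17, 9): e=[-6,75,37] → ·
    (9,4)@(19, 9): e=[2,81,23] → █
    (11,4)@(23, 9): e=[18,93,-5] → ·
  covered (12 px):
    · · · · · · · · · · · ·
    · · · · · · · · · · · ·
    · · · · · · · █ █ █ █ █
    · · · · · · █ █ █ █ █ ·
    · · · · · · · · · █ █ ·
    · · · · · · · · · · · ·
    · · · · · · · · · · · ·
    · · · · · · · · · · · ·
    · · · · · · · · · · · ·
T1:
  2·area = 94
  edge (18, 0)→(20, 10): d=(2,10) inclusive
  edge (20, 10)→(12, 17): d=(-8,7) inclusive
  edge (12, 17)→(18, 0): d=(6,-17) inclusive
    (8,1)@(17, 3): e=[16,77,1] → █
    (9,1)@(19, 3): e=[-4,63,35] → ·
    (8,2)@(17, 5): e=[20,61,13] → █
    (9,2)@(19, 5): e=[0,47,47] → █  [on edge]
    (10,2)@(21, 5): e=[-20,33,81] → ·
    (8,3)@(17, 7): e=[24,45,25] → █
    (10,3)@(21, 7): e=[-16,17,93] → ·
    (7,4)@(15, 9): e=[48,43,3] → █
    (10,4)@(21, 9): e=[-12,1,105] → ·
    (7,5)@(15, 11): e=[52,27,15] → █
    (9,5)@(19, 11): e=[12,-1,83] → ·
    (7,6)@(15, 13): e=[56,11,27] → █
    (10,7)@(21, 15): e=[0,-47,141] → ·  [on edge]
  covered (12 px):
    · · · · · · · · · · · ·
    · · · · · · · · █ · · ·
    · · · · · · · · █ █ · ·
    · · · · · · · · █ █ · ·
    · · · · · · · █ █ █ · ·
    · · · · · · · █ █ · · ·
    · · · · · · · █ · · · ·
    · · · · · · █ · · · · ·
    · · · · · · · · · · · ·
T2:
  2·area = 312
  edge (0, 2)→(22, 0): d=(22,-2) inclusive
  edge (22, 0)→(24, 14): d=(2,14) inclusive
  edge (24, 14)→(0, 2): d=(-24,-12) inclusive
    (5,0)@(11, 1): e=[0,156,156] → █  [on edge]
    (6,0)@(13, 1): e=[4,128,180] → █
    (7,0)@(15, 1): e=[8,100,204] → █
    (8,0)@(17, 1): e=[12,72,228] → █
    (9,0)@(19, 1): e=[16,44,252] → █
    (10,0)@(21, 1): e=[20,16,276] → █
    (11,0)@(23, 1): e=[24,-12,300] → ·
    (1,1)@(3, 3): e=[28,272,12] → █
    (2,1)@(5, 3): e=[32,244,36] → █
    (3,1)@(7, 3): e=[36,216,60] → █
    (4,1)@(9, 3): e=[40,188,84] → █
    (11,1)@(23, 3): e=[68,-8,252] → ·
    (11,3)@(23, 7): e=[156,0,156] → █  [on edge]
  covered (40 px):
    · · · · · █ █ █ █ █ █ ·
    · █ █ █ █ █ █ █ █ █ █ ·
    · · · █ █ █ █ █ █ █ █ ·
    · · · · · █ █ █ █ █ █ █
    · · · · · · · █ █ █ █ █
    · · · · · · · · · █ █ █
    · · · · · · · · · · · █
    · · · · · · · · · · · ·
    · · · · · · · · · · · ·

Result: 64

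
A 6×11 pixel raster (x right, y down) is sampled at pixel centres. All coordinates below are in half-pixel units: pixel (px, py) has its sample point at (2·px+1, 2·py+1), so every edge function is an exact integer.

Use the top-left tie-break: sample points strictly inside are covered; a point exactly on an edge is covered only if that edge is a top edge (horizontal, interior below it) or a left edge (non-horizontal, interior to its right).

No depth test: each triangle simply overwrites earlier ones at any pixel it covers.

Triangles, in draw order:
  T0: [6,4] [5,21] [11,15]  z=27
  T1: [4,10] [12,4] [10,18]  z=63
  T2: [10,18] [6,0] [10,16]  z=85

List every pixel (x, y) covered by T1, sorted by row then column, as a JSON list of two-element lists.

T0:
  2·area = 96  (B↔C swapped to make it positive)
  edge (6, 4)→(11, 15): d=(5,11) right/bottom  bias=-1
  edge (11, 15)→(5, 21): d=(-6,6) right/bottom  bias=-1
  edge (5, 21)→(6, 4): d=(1,-17) top-left  bias=+0
    (3,3)@(7, 7): e=[4,72,20] → X
    (4,3)@(9, 7): e=[-18,60,54] → .
    (3,4)@(7, 9): e=[14,60,22] → X
    (4,4)@(9, 9): e=[-8,48,56] → .
    (3,5)@(7, 11): e=[24,48,24] → X
    (4,5)@(9, 11): e=[2,36,58] → X
    (5,5)@(11, 11): e=[-20,24,92] → .
    (3,6)@(7, 13): e=[34,36,26] → X
    (5,6)@(11, 13): e=[-10,12,94] → .
    (3,7)@(7, 15): e=[44,24,28] → X
    (5,7)@(11, 15): e=[0,0,96] → .  [on edge]
    (3,8)@(7, 17): e=[54,12,30] → X
    (4,8)@(9, 17): e=[32,0,64] → .  [on edge]
    (3,9)@(7, 19): e=[64,0,32] → .  [on edge]
    (2,10)@(5, 21): e=[96,0,0] → .  [on edge]
  covered (9 px):
    . . . . . .
    . . . . . .
    . . . . . .
    . . . X . .
    . . . X . .
    . . . X X .
    . . . X X .
    . . . X X .
    . . . X . .
    . . . . . .
    . . . . . .
T1:
  2·area = 100
  edge (4, 10)→(12, 4): d=(8,-6) top-left  bias=+0
  edge (12, 4)→(10, 18): d=(-2,14) right/bottom  bias=-1
  edge (10, 18)→(4, 10): d=(-6,-8) top-left  bias=+0
    (5,2)@(11, 5): e=[2,12,86] → X
    (4,3)@(9, 7): e=[6,36,58] → X
    (3,4)@(7, 9): e=[10,60,30] → X
    (2,5)@(5, 11): e=[14,84,2] → X
    (5,5)@(11, 11): e=[50,0,50] → .  [on edge]
    (2,6)@(5, 13): e=[30,80,-10] → .
    (3,6)@(7, 13): e=[42,52,6] → X
    (5,6)@(11, 13): e=[66,-4,38] → .
    (3,7)@(7, 15): e=[58,48,-6] → .
    (4,7)@(9, 15): e=[70,20,10] → X
    (5,7)@(11, 15): e=[82,-8,26] → .
    (4,8)@(9, 17): e=[86,16,-2] → .
  covered (12 px):
    . . . . . .
    . . . . . .
    . . . . . X
    . . . . X X
    . . . X X X
    . . X X X .
    . . . X X .
    . . . . X .
    . . . . . .
    . . . . . .
    . . . . . .
T2:
  2·area = 8
  edge (10, 18)→(6, 0): d=(-4,-18) top-left  bias=+0
  edge (6, 0)→(10, 16): d=(4,16) right/bottom  bias=-1
  edge (10, 16)→(10, 18): d=(0,2) right/bottom  bias=-1
    (4,6)@(9, 13): e=[2,4,2] → X
    (5,6)@(11, 13): e=[38,-28,-2] → .
    (4,7)@(9, 15): e=[-6,12,2] → .
  covered (1 px):
    . . . . . .
    . . . . . .
    . . . . . .
    . . . . . .
    . . . . . .
    . . . . . .
    . . . . X .
    . . . . . .
    . . . . . .
    . . . . . .
    . . . . . .

Answer: [[5,2],[4,3],[5,3],[3,4],[4,4],[5,4],[2,5],[3,5],[4,5],[3,6],[4,6],[4,7]]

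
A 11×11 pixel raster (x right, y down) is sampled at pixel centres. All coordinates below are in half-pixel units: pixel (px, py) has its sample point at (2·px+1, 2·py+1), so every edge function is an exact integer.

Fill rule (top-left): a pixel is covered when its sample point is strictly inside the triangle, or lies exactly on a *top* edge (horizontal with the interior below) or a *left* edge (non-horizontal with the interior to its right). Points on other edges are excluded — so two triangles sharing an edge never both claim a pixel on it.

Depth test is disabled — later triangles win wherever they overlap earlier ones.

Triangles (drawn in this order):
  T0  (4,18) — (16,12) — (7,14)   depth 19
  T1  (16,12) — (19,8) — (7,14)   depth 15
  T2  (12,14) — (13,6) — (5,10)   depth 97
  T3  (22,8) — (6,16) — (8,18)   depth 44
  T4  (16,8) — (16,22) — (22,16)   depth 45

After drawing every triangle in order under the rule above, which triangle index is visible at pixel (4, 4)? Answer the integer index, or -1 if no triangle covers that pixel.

T0:
  2·area = 30  (B↔C swapped to make it positive)
  edge (4, 18)→(7, 14): d=(3,-4) top-left  bias=+0
  edge (7, 14)→(16, 12): d=(9,-2) top-left  bias=+0
  edge (16, 12)→(4, 18): d=(-12,6) right/bottom  bias=-1
    (6,6)@(13, 13): e=[21,3,6] → #
    (7,6)@(15, 13): e=[29,7,-6] → ·
    (3,7)@(7, 15): e=[3,9,18] → #
    (4,7)@(9, 15): e=[11,13,6] → #
    (5,7)@(11, 15): e=[19,17,-6] → ·
    (6,7)@(13, 15): e=[27,21,-18] → ·
    (2,8)@(5, 17): e=[1,23,6] → #
    (3,8)@(7, 17): e=[9,27,-6] → ·
    (4,8)@(9, 17): e=[17,31,-18] → ·
    (2,9)@(5, 19): e=[7,41,-18] → ·
  covered (4 px):
    · · · · · · · · · · ·
    · · · · · · · · · · ·
    · · · · · · · · · · ·
    · · · · · · · · · · ·
    · · · · · · · · · · ·
    · · · · · · · · · · ·
    · · · · · · # · · · ·
    · · · # # · · · · · ·
    · · # · · · · · · · ·
    · · · · · · · · · · ·
    · · · · · · · · · · ·
T1:
  2·area = 30  (B↔C swapped to make it positive)
  edge (16, 12)→(7, 14): d=(-9,2) right/bottom  bias=-1
  edge (7, 14)→(19, 8): d=(12,-6) top-left  bias=+0
  edge (19, 8)→(16, 12): d=(-3,4) right/bottom  bias=-1
    (10,3)@(21, 7): e=[35,0,-5] → ·  [on edge]
    (8,4)@(17, 9): e=[25,0,5] → #  [on edge]
    (9,4)@(19, 9): e=[21,12,-3] → ·
    (6,5)@(13, 11): e=[15,0,15] → #  [on edge]
    (7,5)@(15, 11): e=[11,12,7] → #
    (8,5)@(17, 11): e=[7,24,-1] → ·
    (4,6)@(9, 13): e=[5,0,25] → #  [on edge]
    (5,6)@(11, 13): e=[1,12,17] → #
    (6,6)@(13, 13): e=[-3,24,9] → ·
    (7,6)@(15, 13): e=[-7,36,1] → ·
    (2,7)@(5, 15): e=[-5,0,35] → ·  [on edge]
    (4,7)@(9, 15): e=[-13,24,19] → ·
    (0,8)@(1, 17): e=[-15,0,45] → ·  [on edge]
  covered (5 px):
    · · · · · · · · · · ·
    · · · · · · · · · · ·
    · · · · · · · · · · ·
    · · · · · · · · · · ·
    · · · · · · · · # · ·
    · · · · · · # # · · ·
    · · · · # # · · · · ·
    · · · · · · · · · · ·
    · · · · · · · · · · ·
    · · · · · · · · · · ·
    · · · · · · · · · · ·
T2:
  2·area = 60  (B↔C swapped to make it positive)
  edge (12, 14)→(5, 10): d=(-7,-4) top-left  bias=+0
  edge (5, 10)→(13, 6): d=(8,-4) top-left  bias=+0
  edge (13, 6)→(12, 14): d=(-1,8) right/bottom  bias=-1
    (9,1)@(19, 3): e=[105,0,-45] → ·  [on edge]
    (7,2)@(15, 5): e=[75,0,-15] → ·  [on edge]
    (5,3)@(11, 7): e=[45,0,15] → #  [on edge]
    (6,3)@(13, 7): e=[53,8,-1] → ·
    (3,4)@(7, 9): e=[15,0,45] → #  [on edge]
    (4,4)@(9, 9): e=[23,8,29] → #
    (6,4)@(13, 9): e=[39,24,-3] → ·
    (1,5)@(3, 11): e=[-15,0,75] → ·  [on edge]
    (3,5)@(7, 11): e=[1,16,43] → #
    (6,5)@(13, 11): e=[25,40,-5] → ·
    (3,6)@(7, 13): e=[-13,32,41] → ·
    (4,6)@(9, 13): e=[-5,40,25] → ·
  covered (8 px):
    · · · · · · · · · · ·
    · · · · · · · · · · ·
    · · · · · · · · · · ·
    · · · · · # · · · · ·
    · · · # # # · · · · ·
    · · · # # # · · · · ·
    · · · · · # · · · · ·
    · · · · · · · · · · ·
    · · · · · · · · · · ·
    · · · · · · · · · · ·
    · · · · · · · · · · ·
T3:
  2·area = 48  (B↔C swapped to make it positive)
  edge (22, 8)→(8, 18): d=(-14,10) right/bottom  bias=-1
  edge (8, 18)→(6, 16): d=(-2,-2) top-left  bias=+0
  edge (6, 16)→(22, 8): d=(16,-8) top-left  bias=+0
    (0,5)@(1, 11): e=[168,0,-120] → ·  [on edge]
    (8,5)@(17, 11): e=[8,32,8] → #
    (9,5)@(19, 11): e=[-12,36,24] → ·
    (1,6)@(3, 13): e=[120,0,-72] → ·  [on edge]
    (6,6)@(13, 13): e=[20,20,8] → #
    (7,6)@(15, 13): e=[0,24,24] → ·  [on edge]
    (8,6)@(17, 13): e=[-20,28,40] → ·
    (2,7)@(5, 15): e=[72,0,-24] → ·  [on edge]
    (4,7)@(9, 15): e=[32,8,8] → #
    (5,7)@(11, 15): e=[12,12,24] → #
    (6,7)@(13, 15): e=[-8,16,40] → ·
    (3,8)@(7, 17): e=[24,0,24] → #  [on edge]
    (4,9)@(9, 19): e=[-24,0,72] → ·  [on edge]
    (5,10)@(11, 21): e=[-72,0,120] → ·  [on edge]
  covered (6 px):
    · · · · · · · · · · ·
    · · · · · · · · · · ·
    · · · · · · · · · · ·
    · · · · · · · · · · ·
    · · · · · · · · · · ·
    · · · · · · · · # · ·
    · · · · · · # · · · ·
    · · · · # # · · · · ·
    · · · # # · · · · · ·
    · · · · · · · · · · ·
    · · · · · · · · · · ·
T4:
  2·area = 84  (B↔C swapped to make it positive)
  edge (16, 8)→(22, 16): d=(6,8) right/bottom  bias=-1
  edge (22, 16)→(16, 22): d=(-6,6) right/bottom  bias=-1
  edge (16, 22)→(16, 8): d=(0,-14) top-left  bias=+0
    (8,5)@(17, 11): e=[10,60,14] → #
    (9,5)@(19, 11): e=[-6,48,42] → ·
    (8,6)@(17, 13): e=[22,48,14] → #
    (9,6)@(19, 13): e=[6,36,42] → #
    (10,6)@(21, 13): e=[-10,24,70] → ·
    (8,7)@(17, 15): e=[34,36,14] → #
    (10,7)@(21, 15): e=[2,12,70] → #
    (8,8)@(17, 17): e=[46,24,14] → #
    (10,8)@(21, 17): e=[14,0,70] → ·  [on edge]
    (8,9)@(17, 19): e=[58,12,14] → #
    (9,9)@(19, 19): e=[42,0,42] → ·  [on edge]
    (8,10)@(17, 21): e=[70,0,14] → ·  [on edge]
  covered (9 px):
    · · · · · · · · · · ·
    · · · · · · · · · · ·
    · · · · · · · · · · ·
    · · · · · · · · · · ·
    · · · · · · · · · · ·
    · · · · · · · · # · ·
    · · · · · · · · # # ·
    · · · · · · · · # # #
    · · · · · · · · # # ·
    · · · · · · · · # · ·
    · · · · · · · · · · ·

Z-buffer (winner per pixel, '.' = empty):
  . . . . . . . . . . .
  . . . . . . . . . . .
  . . . . . . . . . . .
  . . . . . 2 . . . . .
  . . . 2 2 2 . . 1 . .
  . . . 2 2 2 1 1 4 . .
  . . . . 1 2 3 . 4 4 .
  . . . 0 3 3 . . 4 4 4
  . . 0 3 3 . . . 4 4 .
  . . . . . . . . 4 . .
  . . . . . . . . . . .

Result: 2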